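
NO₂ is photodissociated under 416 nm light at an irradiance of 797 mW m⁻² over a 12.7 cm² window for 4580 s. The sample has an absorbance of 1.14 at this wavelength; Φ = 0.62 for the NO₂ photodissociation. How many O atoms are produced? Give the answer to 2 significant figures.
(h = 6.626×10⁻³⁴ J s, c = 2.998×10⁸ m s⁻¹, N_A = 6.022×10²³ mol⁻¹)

5.6×10¹⁸ atoms

Photon energy at 416 nm: hc/λ = (6.626×10⁻³⁴)(2.998×10⁸)/(416×10⁻⁹) = 4.775×10⁻¹⁹ J.
Energy delivered: (797 mW m⁻²)(12.7×10⁻⁴ m²)(4580 s) = 4.636 J.
Photons incident: 4.636 / 4.775×10⁻¹⁹ = 9.709×10¹⁸, i.e. 9.709×10¹⁸/6.022×10²³ = 1.612×10⁻⁵ mol.
Fraction absorbed: 1 − 10^(−1.14) = 0.9276.
Photons absorbed: 0.9276 × 1.612×10⁻⁵ = 1.495×10⁻⁵ mol.
Product: Φ × n_abs = 0.62 × 1.495×10⁻⁵ = 9.269×10⁻⁶ mol.
As a count: 9.269×10⁻⁶ × 6.022×10²³ = 5.6×10¹⁸.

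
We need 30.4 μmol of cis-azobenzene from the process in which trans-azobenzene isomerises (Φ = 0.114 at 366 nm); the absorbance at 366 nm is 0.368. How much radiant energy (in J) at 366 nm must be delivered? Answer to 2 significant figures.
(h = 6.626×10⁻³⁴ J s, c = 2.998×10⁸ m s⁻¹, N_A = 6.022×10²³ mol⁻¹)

Product: 30.4 μmol = 3.04×10⁻⁵ mol.
Photons that must be absorbed: 3.04×10⁻⁵ / 0.114 = 2.667×10⁻⁴ mol.
Fraction absorbed: 1 − 10^(−0.368) = 0.5715.
Incident photons needed: 2.667×10⁻⁴ / 0.5715 = 4.667×10⁻⁴ mol.
Photon energy: hc/λ = 5.428×10⁻¹⁹ J; per mole, 3.269×10⁵ J mol⁻¹.
Energy required: 4.667×10⁻⁴ × 3.269×10⁵ = 150 J.

150 J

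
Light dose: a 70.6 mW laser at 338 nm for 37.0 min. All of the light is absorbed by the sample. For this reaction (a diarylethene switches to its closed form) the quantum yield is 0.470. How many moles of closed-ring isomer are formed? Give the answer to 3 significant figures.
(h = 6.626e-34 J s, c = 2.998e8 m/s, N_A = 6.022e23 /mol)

Photon energy at 338 nm: hc/λ = (6.626e-34)(2.998e8)/(338e-9) = 5.877e-19 J.
Energy delivered: (70.6 mW)(2220 s) = 156.7 J.
Photons incident: 156.7 / 5.877e-19 = 2.666e20, i.e. 2.666e20/6.022e23 = 4.427e-4 mol.
Product: Φ × n_abs = 0.470 × 4.427e-4 = 2.081e-4 mol.

2.08e-4 mol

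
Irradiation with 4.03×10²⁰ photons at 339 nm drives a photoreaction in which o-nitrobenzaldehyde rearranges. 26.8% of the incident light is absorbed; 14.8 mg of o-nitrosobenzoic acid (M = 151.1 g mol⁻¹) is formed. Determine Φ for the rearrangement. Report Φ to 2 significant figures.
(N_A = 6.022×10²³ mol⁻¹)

Product: 14.8 mg / 151.1 g mol⁻¹ = 9.795×10⁻⁵ mol.
Moles of photons: 4.03×10²⁰ / 6.022×10²³ = 6.692×10⁻⁴ mol.
Photons absorbed: 0.268 × 6.692×10⁻⁴ = 1.793×10⁻⁴ mol.
Φ = 9.795×10⁻⁵ mol / 1.793×10⁻⁴ mol photons = 0.55.

Φ = 0.55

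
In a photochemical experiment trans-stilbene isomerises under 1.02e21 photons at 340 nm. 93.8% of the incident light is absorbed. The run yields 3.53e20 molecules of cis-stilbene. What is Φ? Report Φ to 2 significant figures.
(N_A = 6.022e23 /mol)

Product: 3.53e20 / 6.022e23 = 5.862e-4 mol.
Moles of photons: 1.02e21 / 6.022e23 = 0.001694 mol.
Photons absorbed: 0.938 × 0.001694 = 0.001589 mol.
Φ = 5.862e-4 mol / 0.001589 mol photons = 0.37.

Φ = 0.37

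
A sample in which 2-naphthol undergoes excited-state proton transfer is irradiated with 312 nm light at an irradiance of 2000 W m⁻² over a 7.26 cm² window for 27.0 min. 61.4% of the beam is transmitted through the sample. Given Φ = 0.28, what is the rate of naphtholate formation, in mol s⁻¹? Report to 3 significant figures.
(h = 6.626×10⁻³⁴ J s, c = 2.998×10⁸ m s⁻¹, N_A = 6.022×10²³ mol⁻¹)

Photon energy at 312 nm: hc/λ = (6.626×10⁻³⁴)(2.998×10⁸)/(312×10⁻⁹) = 6.367×10⁻¹⁹ J.
Energy delivered: (2000 W m⁻²)(7.26×10⁻⁴ m²)(1620 s) = 2352 J.
Photons incident: 2352 / 6.367×10⁻¹⁹ = 3.694×10²¹, i.e. 3.694×10²¹/6.022×10²³ = 0.006134 mol.
Fraction absorbed: 1 − 61.4/100 = 0.3860.
Photons absorbed: 0.3860 × 0.006134 = 0.002368 mol.
Product formed: 0.28 × 0.002368 = 6.630×10⁻⁴ mol.
Rate: 6.630×10⁻⁴ / 1620 s = 4.09×10⁻⁷ mol s⁻¹.

4.09×10⁻⁷ mol s⁻¹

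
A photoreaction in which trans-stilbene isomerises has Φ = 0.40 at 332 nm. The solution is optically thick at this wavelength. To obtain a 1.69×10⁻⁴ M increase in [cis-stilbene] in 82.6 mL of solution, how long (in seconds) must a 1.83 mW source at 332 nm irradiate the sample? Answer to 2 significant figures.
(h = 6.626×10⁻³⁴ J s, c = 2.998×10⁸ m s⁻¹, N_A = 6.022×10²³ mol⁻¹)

Product: (1.69×10⁻⁴ M)(0.0826 L) = 1.396×10⁻⁵ mol.
Photons that must be absorbed: 1.396×10⁻⁵ / 0.40 = 3.490×10⁻⁵ mol.
Photon energy: hc/λ = 5.983×10⁻¹⁹ J; per mole, 3.603×10⁵ J mol⁻¹.
Energy required: 3.490×10⁻⁵ × 3.603×10⁵ = 12.57 J.
Time: 12.57 J / 0.00183 W = 6900 s.

t ≈ 6900 s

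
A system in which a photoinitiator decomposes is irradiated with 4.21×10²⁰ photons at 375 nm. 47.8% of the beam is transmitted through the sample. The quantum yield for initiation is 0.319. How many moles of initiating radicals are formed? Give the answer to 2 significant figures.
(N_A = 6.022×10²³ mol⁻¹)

1.2×10⁻⁴ mol

Moles of photons: 4.21×10²⁰ / 6.022×10²³ = 6.991×10⁻⁴ mol.
Fraction absorbed: 1 − 47.8/100 = 0.5220.
Photons absorbed: 0.5220 × 6.991×10⁻⁴ = 3.649×10⁻⁴ mol.
Product: Φ × n_abs = 0.319 × 3.649×10⁻⁴ = 1.164×10⁻⁴ mol.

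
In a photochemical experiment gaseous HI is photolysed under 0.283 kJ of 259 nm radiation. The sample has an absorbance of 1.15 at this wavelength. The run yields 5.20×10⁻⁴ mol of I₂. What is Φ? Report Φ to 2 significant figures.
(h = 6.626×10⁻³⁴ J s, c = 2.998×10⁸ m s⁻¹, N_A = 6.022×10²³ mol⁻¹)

Φ = 0.91

Photon energy at 259 nm: hc/λ = (6.626×10⁻³⁴)(2.998×10⁸)/(259×10⁻⁹) = 7.670×10⁻¹⁹ J.
Incident energy: 0.283 kJ = 283 J.
Photons incident: 283 / 7.670×10⁻¹⁹ = 3.690×10²⁰, i.e. 3.690×10²⁰/6.022×10²³ = 6.128×10⁻⁴ mol.
Fraction absorbed: 1 − 10^(−1.15) = 0.9292.
Photons absorbed: 0.9292 × 6.128×10⁻⁴ = 5.694×10⁻⁴ mol.
Φ = 5.20×10⁻⁴ mol / 5.694×10⁻⁴ mol photons = 0.91.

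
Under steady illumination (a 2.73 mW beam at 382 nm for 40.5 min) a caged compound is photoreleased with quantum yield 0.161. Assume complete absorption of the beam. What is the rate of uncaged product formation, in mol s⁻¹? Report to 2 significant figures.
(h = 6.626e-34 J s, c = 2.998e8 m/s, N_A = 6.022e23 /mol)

Photon energy at 382 nm: hc/λ = (6.626e-34)(2.998e8)/(382e-9) = 5.200e-19 J.
Energy delivered: (2.73 mW)(2430 s) = 6.634 J.
Photons incident: 6.634 / 5.200e-19 = 1.276e19, i.e. 1.276e19/6.022e23 = 2.119e-5 mol.
Product formed: 0.161 × 2.119e-5 = 3.412e-6 mol.
Rate: 3.412e-6 / 2430 s = 1.4e-9 mol s⁻¹.

1.4e-9 mol s⁻¹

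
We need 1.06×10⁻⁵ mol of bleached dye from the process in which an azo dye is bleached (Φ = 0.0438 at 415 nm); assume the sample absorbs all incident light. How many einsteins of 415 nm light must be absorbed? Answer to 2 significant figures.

Photons that must be absorbed: 1.06×10⁻⁵ / 0.0438 = 2.420×10⁻⁴ mol.

2.4×10⁻⁴ einstein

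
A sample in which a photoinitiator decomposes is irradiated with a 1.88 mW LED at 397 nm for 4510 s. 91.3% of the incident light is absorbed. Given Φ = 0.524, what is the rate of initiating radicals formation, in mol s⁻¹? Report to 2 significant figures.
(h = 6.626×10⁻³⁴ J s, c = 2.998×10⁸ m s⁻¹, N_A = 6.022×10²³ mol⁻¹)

3.0×10⁻⁹ mol s⁻¹

Photon energy at 397 nm: hc/λ = (6.626×10⁻³⁴)(2.998×10⁸)/(397×10⁻⁹) = 5.004×10⁻¹⁹ J.
Energy delivered: (1.88 mW)(4510 s) = 8.479 J.
Photons incident: 8.479 / 5.004×10⁻¹⁹ = 1.694×10¹⁹, i.e. 1.694×10¹⁹/6.022×10²³ = 2.813×10⁻⁵ mol.
Photons absorbed: 0.913 × 2.813×10⁻⁵ = 2.568×10⁻⁵ mol.
Product formed: 0.524 × 2.568×10⁻⁵ = 1.346×10⁻⁵ mol.
Rate: 1.346×10⁻⁵ / 4510 s = 3.0×10⁻⁹ mol s⁻¹.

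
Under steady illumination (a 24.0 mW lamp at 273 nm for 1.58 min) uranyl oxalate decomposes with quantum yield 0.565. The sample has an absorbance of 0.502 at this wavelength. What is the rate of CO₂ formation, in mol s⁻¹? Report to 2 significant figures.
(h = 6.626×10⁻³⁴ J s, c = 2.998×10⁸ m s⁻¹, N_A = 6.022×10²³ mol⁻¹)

Photon energy at 273 nm: hc/λ = (6.626×10⁻³⁴)(2.998×10⁸)/(273×10⁻⁹) = 7.276×10⁻¹⁹ J.
Energy delivered: (24.0 mW)(94.8 s) = 2.275 J.
Photons incident: 2.275 / 7.276×10⁻¹⁹ = 3.127×10¹⁸, i.e. 3.127×10¹⁸/6.022×10²³ = 5.193×10⁻⁶ mol.
Fraction absorbed: 1 − 10^(−0.502) = 0.6852.
Photons absorbed: 0.6852 × 5.193×10⁻⁶ = 3.558×10⁻⁶ mol.
Product formed: 0.565 × 3.558×10⁻⁶ = 2.010×10⁻⁶ mol.
Rate: 2.010×10⁻⁶ / 94.8 s = 2.1×10⁻⁸ mol s⁻¹.

2.1×10⁻⁸ mol s⁻¹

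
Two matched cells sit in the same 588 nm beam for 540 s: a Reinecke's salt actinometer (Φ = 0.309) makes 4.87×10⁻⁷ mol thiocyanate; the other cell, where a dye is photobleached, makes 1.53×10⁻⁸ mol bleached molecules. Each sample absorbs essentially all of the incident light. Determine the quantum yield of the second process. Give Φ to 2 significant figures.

Φ = 0.0097

Photons absorbed by the actinometer: 4.87×10⁻⁷ / 0.309 = 1.576×10⁻⁶ mol.
Φ(unknown) = 1.53×10⁻⁸ / 1.576×10⁻⁶ = 0.0097.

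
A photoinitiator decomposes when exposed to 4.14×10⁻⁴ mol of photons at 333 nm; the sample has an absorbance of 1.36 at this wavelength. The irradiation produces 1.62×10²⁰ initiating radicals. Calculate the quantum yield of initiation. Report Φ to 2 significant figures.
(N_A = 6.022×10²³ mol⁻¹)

Product: 1.62×10²⁰ / 6.022×10²³ = 2.690×10⁻⁴ mol.
Fraction absorbed: 1 − 10^(−1.36) = 0.9563.
Photons absorbed: 0.9563 × 4.14×10⁻⁴ = 3.959×10⁻⁴ mol.
Φ = 2.690×10⁻⁴ mol / 3.959×10⁻⁴ mol photons = 0.68.

Φ = 0.68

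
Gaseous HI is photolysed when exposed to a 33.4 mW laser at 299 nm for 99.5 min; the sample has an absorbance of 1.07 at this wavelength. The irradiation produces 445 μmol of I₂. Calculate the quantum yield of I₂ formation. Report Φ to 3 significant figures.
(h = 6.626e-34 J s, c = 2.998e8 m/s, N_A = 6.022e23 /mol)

Φ = 0.976

Product: 445 μmol = 4.45e-4 mol.
Photon energy at 299 nm: hc/λ = (6.626e-34)(2.998e8)/(299e-9) = 6.644e-19 J.
Energy delivered: (33.4 mW)(5970 s) = 199.4 J.
Photons incident: 199.4 / 6.644e-19 = 3.001e20, i.e. 3.001e20/6.022e23 = 4.983e-4 mol.
Fraction absorbed: 1 − 10^(−1.07) = 0.9149.
Photons absorbed: 0.9149 × 4.983e-4 = 4.559e-4 mol.
Φ = 4.45e-4 mol / 4.559e-4 mol photons = 0.976.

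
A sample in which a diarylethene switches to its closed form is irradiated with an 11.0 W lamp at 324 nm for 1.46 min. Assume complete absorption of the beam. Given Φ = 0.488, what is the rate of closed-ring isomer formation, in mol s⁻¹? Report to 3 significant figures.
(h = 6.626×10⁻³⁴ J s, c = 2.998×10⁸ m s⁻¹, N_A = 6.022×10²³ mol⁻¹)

Photon energy at 324 nm: hc/λ = (6.626×10⁻³⁴)(2.998×10⁸)/(324×10⁻⁹) = 6.131×10⁻¹⁹ J.
Energy delivered: (11.0 W)(87.6 s) = 963.6 J.
Photons incident: 963.6 / 6.131×10⁻¹⁹ = 1.572×10²¹, i.e. 1.572×10²¹/6.022×10²³ = 0.002610 mol.
Product formed: 0.488 × 0.002610 = 0.001274 mol.
Rate: 0.001274 / 87.6 s = 1.45×10⁻⁵ mol s⁻¹.

1.45×10⁻⁵ mol s⁻¹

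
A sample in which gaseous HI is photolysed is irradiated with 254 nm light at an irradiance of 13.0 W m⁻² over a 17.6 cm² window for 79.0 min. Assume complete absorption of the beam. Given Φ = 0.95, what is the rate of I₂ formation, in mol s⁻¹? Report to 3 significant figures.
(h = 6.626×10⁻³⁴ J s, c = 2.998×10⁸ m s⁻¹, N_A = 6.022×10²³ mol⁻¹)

Photon energy at 254 nm: hc/λ = (6.626×10⁻³⁴)(2.998×10⁸)/(254×10⁻⁹) = 7.821×10⁻¹⁹ J.
Energy delivered: (13.0 W m⁻²)(17.6×10⁻⁴ m²)(4740 s) = 108.5 J.
Photons incident: 108.5 / 7.821×10⁻¹⁹ = 1.387×10²⁰, i.e. 1.387×10²⁰/6.022×10²³ = 2.303×10⁻⁴ mol.
Product formed: 0.95 × 2.303×10⁻⁴ = 2.188×10⁻⁴ mol.
Rate: 2.188×10⁻⁴ / 4740 s = 4.62×10⁻⁸ mol s⁻¹.

4.62×10⁻⁸ mol s⁻¹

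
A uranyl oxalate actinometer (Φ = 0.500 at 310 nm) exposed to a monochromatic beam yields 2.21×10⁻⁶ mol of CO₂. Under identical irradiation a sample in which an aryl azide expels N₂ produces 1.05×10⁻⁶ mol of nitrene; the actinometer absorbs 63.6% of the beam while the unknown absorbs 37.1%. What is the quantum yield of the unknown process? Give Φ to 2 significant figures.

Φ = 0.41

Photons absorbed by the actinometer: 2.21×10⁻⁶ / 0.500 = 4.420×10⁻⁶ mol.
Incident flux: 4.420×10⁻⁶ / 0.636 = 6.950×10⁻⁶ einstein.
Absorbed by unknown: 0.371 × 6.950×10⁻⁶ = 2.578×10⁻⁶ mol.
Φ(unknown) = 1.05×10⁻⁶ / 2.578×10⁻⁶ = 0.41.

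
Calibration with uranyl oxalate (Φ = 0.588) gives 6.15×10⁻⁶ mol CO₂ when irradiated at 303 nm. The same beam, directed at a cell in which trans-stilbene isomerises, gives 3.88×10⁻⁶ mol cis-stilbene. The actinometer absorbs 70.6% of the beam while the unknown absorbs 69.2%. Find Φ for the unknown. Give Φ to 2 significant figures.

Φ = 0.38

Photons absorbed by the actinometer: 6.15×10⁻⁶ / 0.588 = 1.046×10⁻⁵ mol.
Incident flux: 1.046×10⁻⁵ / 0.706 = 1.482×10⁻⁵ einstein.
Absorbed by unknown: 0.692 × 1.482×10⁻⁵ = 1.026×10⁻⁵ mol.
Φ(unknown) = 3.88×10⁻⁶ / 1.026×10⁻⁵ = 0.38.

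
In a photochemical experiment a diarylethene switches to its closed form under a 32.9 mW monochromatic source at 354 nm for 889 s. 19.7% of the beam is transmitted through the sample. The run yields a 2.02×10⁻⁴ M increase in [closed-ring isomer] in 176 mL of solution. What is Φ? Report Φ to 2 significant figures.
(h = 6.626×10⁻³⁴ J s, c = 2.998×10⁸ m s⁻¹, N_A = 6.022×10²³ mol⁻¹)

Product: (2.02×10⁻⁴ M)(0.176 L) = 3.555×10⁻⁵ mol.
Photon energy at 354 nm: hc/λ = (6.626×10⁻³⁴)(2.998×10⁸)/(354×10⁻⁹) = 5.612×10⁻¹⁹ J.
Energy delivered: (32.9 mW)(889 s) = 29.25 J.
Photons incident: 29.25 / 5.612×10⁻¹⁹ = 5.212×10¹⁹, i.e. 5.212×10¹⁹/6.022×10²³ = 8.655×10⁻⁵ mol.
Fraction absorbed: 1 − 19.7/100 = 0.8030.
Photons absorbed: 0.8030 × 8.655×10⁻⁵ = 6.950×10⁻⁵ mol.
Φ = 3.555×10⁻⁵ mol / 6.950×10⁻⁵ mol photons = 0.51.

Φ = 0.51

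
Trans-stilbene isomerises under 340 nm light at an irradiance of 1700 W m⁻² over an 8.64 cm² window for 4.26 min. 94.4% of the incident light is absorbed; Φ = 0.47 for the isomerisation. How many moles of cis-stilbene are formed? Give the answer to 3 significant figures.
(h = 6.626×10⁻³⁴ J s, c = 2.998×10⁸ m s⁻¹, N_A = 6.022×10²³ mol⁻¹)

4.73×10⁻⁴ mol

Photon energy at 340 nm: hc/λ = (6.626×10⁻³⁴)(2.998×10⁸)/(340×10⁻⁹) = 5.843×10⁻¹⁹ J.
Energy delivered: (1700 W m⁻²)(8.64×10⁻⁴ m²)(255.6 s) = 375.4 J.
Photons incident: 375.4 / 5.843×10⁻¹⁹ = 6.425×10²⁰, i.e. 6.425×10²⁰/6.022×10²³ = 0.001067 mol.
Photons absorbed: 0.944 × 0.001067 = 0.001007 mol.
Product: Φ × n_abs = 0.47 × 0.001007 = 4.733×10⁻⁴ mol.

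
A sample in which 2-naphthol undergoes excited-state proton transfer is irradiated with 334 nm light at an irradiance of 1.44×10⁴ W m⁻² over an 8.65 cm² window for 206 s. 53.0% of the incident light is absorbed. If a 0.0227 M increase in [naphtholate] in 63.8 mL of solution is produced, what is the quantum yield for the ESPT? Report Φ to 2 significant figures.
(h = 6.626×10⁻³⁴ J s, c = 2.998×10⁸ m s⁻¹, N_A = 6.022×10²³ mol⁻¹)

Product: (0.0227 M)(0.0638 L) = 0.001448 mol.
Photon energy at 334 nm: hc/λ = (6.626×10⁻³⁴)(2.998×10⁸)/(334×10⁻⁹) = 5.948×10⁻¹⁹ J.
Energy delivered: (1.44×10⁴ W m⁻²)(8.65×10⁻⁴ m²)(206 s) = 2566 J.
Photons incident: 2566 / 5.948×10⁻¹⁹ = 4.314×10²¹, i.e. 4.314×10²¹/6.022×10²³ = 0.007164 mol.
Photons absorbed: 0.530 × 0.007164 = 0.003797 mol.
Φ = 0.001448 mol / 0.003797 mol photons = 0.38.

Φ = 0.38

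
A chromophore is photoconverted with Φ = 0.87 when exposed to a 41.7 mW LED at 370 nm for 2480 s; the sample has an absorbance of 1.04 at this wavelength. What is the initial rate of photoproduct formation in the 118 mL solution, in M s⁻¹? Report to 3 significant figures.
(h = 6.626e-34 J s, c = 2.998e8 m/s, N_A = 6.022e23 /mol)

8.64e-7 M s⁻¹

Photon energy at 370 nm: hc/λ = (6.626e-34)(2.998e8)/(370e-9) = 5.369e-19 J.
Energy delivered: (41.7 mW)(2480 s) = 103.4 J.
Photons incident: 103.4 / 5.369e-19 = 1.926e20, i.e. 1.926e20/6.022e23 = 3.198e-4 mol.
Fraction absorbed: 1 − 10^(−1.04) = 0.9088.
Photons absorbed: 0.9088 × 3.198e-4 = 2.906e-4 mol.
Product formed: 0.87 × 2.906e-4 = 2.528e-4 mol.
Rate: 2.528e-4 mol / (2480 s × 0.118 L) = 8.64e-7 M s⁻¹.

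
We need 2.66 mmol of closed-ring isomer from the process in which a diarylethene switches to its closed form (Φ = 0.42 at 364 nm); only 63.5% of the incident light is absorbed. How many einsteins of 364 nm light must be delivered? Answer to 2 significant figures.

Product: 2.66 mmol = 0.00266 mol.
Photons that must be absorbed: 0.00266 / 0.42 = 0.006333 mol.
Incident photons needed: 0.006333 / 0.635 = 0.009973 mol.

0.010 einstein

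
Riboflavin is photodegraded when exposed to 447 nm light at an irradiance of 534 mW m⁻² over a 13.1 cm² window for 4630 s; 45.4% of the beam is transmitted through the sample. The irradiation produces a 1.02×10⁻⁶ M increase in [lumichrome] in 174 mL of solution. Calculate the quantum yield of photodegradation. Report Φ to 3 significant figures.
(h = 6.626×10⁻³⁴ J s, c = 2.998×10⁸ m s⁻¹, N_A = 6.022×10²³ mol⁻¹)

Product: (1.02×10⁻⁶ M)(0.174 L) = 1.775×10⁻⁷ mol.
Photon energy at 447 nm: hc/λ = (6.626×10⁻³⁴)(2.998×10⁸)/(447×10⁻⁹) = 4.444×10⁻¹⁹ J.
Energy delivered: (534 mW m⁻²)(13.1×10⁻⁴ m²)(4630 s) = 3.239 J.
Photons incident: 3.239 / 4.444×10⁻¹⁹ = 7.288×10¹⁸, i.e. 7.288×10¹⁸/6.022×10²³ = 1.210×10⁻⁵ mol.
Fraction absorbed: 1 − 45.4/100 = 0.5460.
Photons absorbed: 0.5460 × 1.210×10⁻⁵ = 6.607×10⁻⁶ mol.
Φ = 1.775×10⁻⁷ mol / 6.607×10⁻⁶ mol photons = 0.0269.

Φ = 0.0269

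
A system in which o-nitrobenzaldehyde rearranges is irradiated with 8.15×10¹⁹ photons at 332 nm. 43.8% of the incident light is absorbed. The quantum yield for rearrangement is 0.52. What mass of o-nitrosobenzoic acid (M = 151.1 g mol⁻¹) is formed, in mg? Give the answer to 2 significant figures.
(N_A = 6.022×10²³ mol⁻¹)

4.7 mg

Moles of photons: 8.15×10¹⁹ / 6.022×10²³ = 1.353×10⁻⁴ mol.
Photons absorbed: 0.438 × 1.353×10⁻⁴ = 5.926×10⁻⁵ mol.
Product: Φ × n_abs = 0.52 × 5.926×10⁻⁵ = 3.082×10⁻⁵ mol.
Mass: 3.082×10⁻⁵ × 151.1 = 0.004657 g = 4.7 mg.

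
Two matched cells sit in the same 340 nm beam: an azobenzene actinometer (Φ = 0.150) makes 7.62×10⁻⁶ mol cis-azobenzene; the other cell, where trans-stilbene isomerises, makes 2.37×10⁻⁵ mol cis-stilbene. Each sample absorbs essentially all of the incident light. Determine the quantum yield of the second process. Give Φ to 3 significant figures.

Φ = 0.467

Photons absorbed by the actinometer: 7.62×10⁻⁶ / 0.150 = 5.080×10⁻⁵ mol.
Φ(unknown) = 2.37×10⁻⁵ / 5.080×10⁻⁵ = 0.467.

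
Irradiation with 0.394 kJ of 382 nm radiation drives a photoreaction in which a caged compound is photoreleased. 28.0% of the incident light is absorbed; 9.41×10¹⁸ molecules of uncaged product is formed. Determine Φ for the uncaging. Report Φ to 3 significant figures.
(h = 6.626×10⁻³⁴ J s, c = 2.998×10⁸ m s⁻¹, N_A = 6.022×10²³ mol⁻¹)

Φ = 0.0444

Product: 9.41×10¹⁸ / 6.022×10²³ = 1.563×10⁻⁵ mol.
Photon energy at 382 nm: hc/λ = (6.626×10⁻³⁴)(2.998×10⁸)/(382×10⁻⁹) = 5.200×10⁻¹⁹ J.
Incident energy: 0.394 kJ = 394 J.
Photons incident: 394 / 5.200×10⁻¹⁹ = 7.577×10²⁰, i.e. 7.577×10²⁰/6.022×10²³ = 0.001258 mol.
Photons absorbed: 0.280 × 0.001258 = 3.522×10⁻⁴ mol.
Φ = 1.563×10⁻⁵ mol / 3.522×10⁻⁴ mol photons = 0.0444.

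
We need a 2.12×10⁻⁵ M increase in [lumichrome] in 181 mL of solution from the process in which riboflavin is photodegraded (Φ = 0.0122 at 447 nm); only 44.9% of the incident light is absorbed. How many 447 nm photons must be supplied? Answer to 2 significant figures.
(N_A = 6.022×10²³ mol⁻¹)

4.2×10²⁰ photons

Product: (2.12×10⁻⁵ M)(0.181 L) = 3.837×10⁻⁶ mol.
Photons that must be absorbed: 3.837×10⁻⁶ / 0.0122 = 3.145×10⁻⁴ mol.
Incident photons needed: 3.145×10⁻⁴ / 0.449 = 7.004×10⁻⁴ mol.
Photon count: 7.004×10⁻⁴ × 6.022×10²³ = 4.2×10²⁰.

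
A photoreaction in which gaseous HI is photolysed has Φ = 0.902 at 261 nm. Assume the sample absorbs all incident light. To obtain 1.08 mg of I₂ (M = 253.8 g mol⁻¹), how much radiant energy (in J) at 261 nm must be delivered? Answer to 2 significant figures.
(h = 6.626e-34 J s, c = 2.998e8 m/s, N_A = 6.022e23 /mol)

2.2 J

Product: 1.08 mg / 253.8 g mol⁻¹ = 4.255e-6 mol.
Photons that must be absorbed: 4.255e-6 / 0.902 = 4.717e-6 mol.
Photon energy: hc/λ = 7.611e-19 J; per mole, 4.583e5 J mol⁻¹.
Energy required: 4.717e-6 × 4.583e5 = 2.2 J.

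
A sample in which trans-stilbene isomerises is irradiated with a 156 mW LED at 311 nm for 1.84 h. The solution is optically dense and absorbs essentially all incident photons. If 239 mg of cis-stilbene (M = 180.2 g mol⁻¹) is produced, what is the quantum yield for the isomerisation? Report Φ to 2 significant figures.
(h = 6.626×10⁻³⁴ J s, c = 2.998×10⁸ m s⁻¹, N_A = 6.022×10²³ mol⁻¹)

Φ = 0.49

Product: 239 mg / 180.2 g mol⁻¹ = 0.001326 mol.
Photon energy at 311 nm: hc/λ = (6.626×10⁻³⁴)(2.998×10⁸)/(311×10⁻⁹) = 6.387×10⁻¹⁹ J.
Energy delivered: (156 mW)(6624 s) = 1033 J.
Photons incident: 1033 / 6.387×10⁻¹⁹ = 1.617×10²¹, i.e. 1.617×10²¹/6.022×10²³ = 0.002685 mol.
Φ = 0.001326 mol / 0.002685 mol photons = 0.49.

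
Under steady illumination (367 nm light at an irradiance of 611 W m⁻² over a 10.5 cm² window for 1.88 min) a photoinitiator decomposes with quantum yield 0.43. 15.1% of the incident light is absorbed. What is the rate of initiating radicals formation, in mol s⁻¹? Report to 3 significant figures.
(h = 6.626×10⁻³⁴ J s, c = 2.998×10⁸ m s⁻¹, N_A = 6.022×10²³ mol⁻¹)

Photon energy at 367 nm: hc/λ = (6.626×10⁻³⁴)(2.998×10⁸)/(367×10⁻⁹) = 5.413×10⁻¹⁹ J.
Energy delivered: (611 W m⁻²)(10.5×10⁻⁴ m²)(112.8 s) = 72.37 J.
Photons incident: 72.37 / 5.413×10⁻¹⁹ = 1.337×10²⁰, i.e. 1.337×10²⁰/6.022×10²³ = 2.220×10⁻⁴ mol.
Photons absorbed: 0.151 × 2.220×10⁻⁴ = 3.352×10⁻⁵ mol.
Product formed: 0.43 × 3.352×10⁻⁵ = 1.441×10⁻⁵ mol.
Rate: 1.441×10⁻⁵ / 112.8 s = 1.28×10⁻⁷ mol s⁻¹.

1.28×10⁻⁷ mol s⁻¹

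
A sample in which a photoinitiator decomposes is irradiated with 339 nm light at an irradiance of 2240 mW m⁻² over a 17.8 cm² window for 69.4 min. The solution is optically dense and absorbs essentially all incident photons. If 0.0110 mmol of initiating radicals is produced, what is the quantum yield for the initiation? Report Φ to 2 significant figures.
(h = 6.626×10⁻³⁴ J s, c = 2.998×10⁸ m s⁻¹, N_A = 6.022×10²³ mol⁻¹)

Product: 0.0110 mmol = 1.10×10⁻⁵ mol.
Photon energy at 339 nm: hc/λ = (6.626×10⁻³⁴)(2.998×10⁸)/(339×10⁻⁹) = 5.860×10⁻¹⁹ J.
Energy delivered: (2240 mW m⁻²)(17.8×10⁻⁴ m²)(4164 s) = 16.60 J.
Photons incident: 16.60 / 5.860×10⁻¹⁹ = 2.833×10¹⁹, i.e. 2.833×10¹⁹/6.022×10²³ = 4.704×10⁻⁵ mol.
Φ = 1.10×10⁻⁵ mol / 4.704×10⁻⁵ mol photons = 0.23.

Φ = 0.23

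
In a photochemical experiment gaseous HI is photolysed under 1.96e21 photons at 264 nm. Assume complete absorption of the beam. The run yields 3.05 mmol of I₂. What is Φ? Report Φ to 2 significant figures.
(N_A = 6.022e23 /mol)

Φ = 0.94

Product: 3.05 mmol = 0.00305 mol.
Moles of photons: 1.96e21 / 6.022e23 = 0.003255 mol.
Φ = 0.00305 mol / 0.003255 mol photons = 0.94.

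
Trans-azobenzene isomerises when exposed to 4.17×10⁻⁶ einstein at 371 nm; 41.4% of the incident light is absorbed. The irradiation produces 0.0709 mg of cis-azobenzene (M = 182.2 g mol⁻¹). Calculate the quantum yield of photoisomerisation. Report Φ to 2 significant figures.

Product: 0.0709 mg / 182.2 g mol⁻¹ = 3.891×10⁻⁷ mol.
Photons absorbed: 0.414 × 4.17×10⁻⁶ = 1.726×10⁻⁶ mol.
Φ = 3.891×10⁻⁷ mol / 1.726×10⁻⁶ mol photons = 0.23.

Φ = 0.23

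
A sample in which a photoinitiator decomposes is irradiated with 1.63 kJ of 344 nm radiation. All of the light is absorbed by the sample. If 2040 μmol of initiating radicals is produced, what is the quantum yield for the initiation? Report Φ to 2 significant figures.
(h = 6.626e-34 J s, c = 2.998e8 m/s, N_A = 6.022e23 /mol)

Φ = 0.44

Product: 2040 μmol = 0.00204 mol.
Photon energy at 344 nm: hc/λ = (6.626e-34)(2.998e8)/(344e-9) = 5.775e-19 J.
Incident energy: 1.63 kJ = 1630 J.
Photons incident: 1630 / 5.775e-19 = 2.823e21, i.e. 2.823e21/6.022e23 = 0.004688 mol.
Φ = 0.00204 mol / 0.004688 mol photons = 0.44.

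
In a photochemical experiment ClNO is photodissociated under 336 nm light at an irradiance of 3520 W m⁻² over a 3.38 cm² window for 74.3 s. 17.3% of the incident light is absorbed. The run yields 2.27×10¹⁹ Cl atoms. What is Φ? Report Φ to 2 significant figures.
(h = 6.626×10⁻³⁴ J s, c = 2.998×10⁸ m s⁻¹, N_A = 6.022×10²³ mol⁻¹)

Φ = 0.88

Product: 2.27×10¹⁹ / 6.022×10²³ = 3.770×10⁻⁵ mol.
Photon energy at 336 nm: hc/λ = (6.626×10⁻³⁴)(2.998×10⁸)/(336×10⁻⁹) = 5.912×10⁻¹⁹ J.
Energy delivered: (3520 W m⁻²)(3.38×10⁻⁴ m²)(74.3 s) = 88.40 J.
Photons incident: 88.40 / 5.912×10⁻¹⁹ = 1.495×10²⁰, i.e. 1.495×10²⁰/6.022×10²³ = 2.483×10⁻⁴ mol.
Photons absorbed: 0.173 × 2.483×10⁻⁴ = 4.296×10⁻⁵ mol.
Φ = 3.770×10⁻⁵ mol / 4.296×10⁻⁵ mol photons = 0.88.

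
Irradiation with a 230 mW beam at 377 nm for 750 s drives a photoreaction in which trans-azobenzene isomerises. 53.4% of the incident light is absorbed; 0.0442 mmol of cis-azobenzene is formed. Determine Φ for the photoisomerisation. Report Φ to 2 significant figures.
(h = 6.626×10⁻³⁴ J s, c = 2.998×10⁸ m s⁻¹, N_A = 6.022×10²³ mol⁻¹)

Product: 0.0442 mmol = 4.42×10⁻⁵ mol.
Photon energy at 377 nm: hc/λ = (6.626×10⁻³⁴)(2.998×10⁸)/(377×10⁻⁹) = 5.269×10⁻¹⁹ J.
Energy delivered: (230 mW)(750 s) = 172.5 J.
Photons incident: 172.5 / 5.269×10⁻¹⁹ = 3.274×10²⁰, i.e. 3.274×10²⁰/6.022×10²³ = 5.437×10⁻⁴ mol.
Photons absorbed: 0.534 × 5.437×10⁻⁴ = 2.903×10⁻⁴ mol.
Φ = 4.42×10⁻⁵ mol / 2.903×10⁻⁴ mol photons = 0.15.

Φ = 0.15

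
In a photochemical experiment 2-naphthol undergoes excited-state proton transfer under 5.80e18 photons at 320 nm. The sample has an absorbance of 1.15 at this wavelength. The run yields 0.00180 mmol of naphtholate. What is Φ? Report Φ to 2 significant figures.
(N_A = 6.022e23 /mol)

Φ = 0.20

Product: 0.00180 mmol = 1.80e-6 mol.
Moles of photons: 5.80e18 / 6.022e23 = 9.631e-6 mol.
Fraction absorbed: 1 − 10^(−1.15) = 0.9292.
Photons absorbed: 0.9292 × 9.631e-6 = 8.949e-6 mol.
Φ = 1.80e-6 mol / 8.949e-6 mol photons = 0.20.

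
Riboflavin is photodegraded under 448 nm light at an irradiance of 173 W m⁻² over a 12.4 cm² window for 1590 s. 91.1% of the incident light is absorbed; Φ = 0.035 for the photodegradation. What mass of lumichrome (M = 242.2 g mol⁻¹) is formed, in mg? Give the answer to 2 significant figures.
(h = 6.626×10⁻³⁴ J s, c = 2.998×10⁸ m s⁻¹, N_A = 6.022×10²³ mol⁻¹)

Photon energy at 448 nm: hc/λ = (6.626×10⁻³⁴)(2.998×10⁸)/(448×10⁻⁹) = 4.434×10⁻¹⁹ J.
Energy delivered: (173 W m⁻²)(12.4×10⁻⁴ m²)(1590 s) = 341.1 J.
Photons incident: 341.1 / 4.434×10⁻¹⁹ = 7.693×10²⁰, i.e. 7.693×10²⁰/6.022×10²³ = 0.001277 mol.
Photons absorbed: 0.911 × 0.001277 = 0.001163 mol.
Product: Φ × n_abs = 0.035 × 0.001163 = 4.071×10⁻⁵ mol.
Mass: 4.071×10⁻⁵ × 242.2 = 0.009860 g = 9.9 mg.

9.9 mg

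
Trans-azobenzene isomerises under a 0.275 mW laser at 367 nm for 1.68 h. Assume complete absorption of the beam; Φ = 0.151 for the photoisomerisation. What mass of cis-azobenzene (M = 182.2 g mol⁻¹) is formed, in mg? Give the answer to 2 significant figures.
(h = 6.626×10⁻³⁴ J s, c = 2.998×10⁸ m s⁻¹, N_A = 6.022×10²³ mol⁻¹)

Photon energy at 367 nm: hc/λ = (6.626×10⁻³⁴)(2.998×10⁸)/(367×10⁻⁹) = 5.413×10⁻¹⁹ J.
Energy delivered: (0.275 mW)(6048 s) = 1.663 J.
Photons incident: 1.663 / 5.413×10⁻¹⁹ = 3.072×10¹⁸, i.e. 3.072×10¹⁸/6.022×10²³ = 5.101×10⁻⁶ mol.
Product: Φ × n_abs = 0.151 × 5.101×10⁻⁶ = 7.703×10⁻⁷ mol.
Mass: 7.703×10⁻⁷ × 182.2 = 1.403×10⁻⁴ g = 0.14 mg.

0.14 mg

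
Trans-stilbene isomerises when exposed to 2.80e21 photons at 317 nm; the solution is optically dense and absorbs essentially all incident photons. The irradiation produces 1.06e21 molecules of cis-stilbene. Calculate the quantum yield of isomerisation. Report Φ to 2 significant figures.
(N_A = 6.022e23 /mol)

Product: 1.06e21 / 6.022e23 = 0.001760 mol.
Moles of photons: 2.80e21 / 6.022e23 = 0.004650 mol.
Φ = 0.001760 mol / 0.004650 mol photons = 0.38.

Φ = 0.38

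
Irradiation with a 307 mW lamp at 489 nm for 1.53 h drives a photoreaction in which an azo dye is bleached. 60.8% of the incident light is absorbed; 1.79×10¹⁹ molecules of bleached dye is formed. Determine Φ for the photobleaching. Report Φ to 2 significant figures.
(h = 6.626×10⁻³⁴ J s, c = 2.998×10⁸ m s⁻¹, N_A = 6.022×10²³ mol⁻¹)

Product: 1.79×10¹⁹ / 6.022×10²³ = 2.972×10⁻⁵ mol.
Photon energy at 489 nm: hc/λ = (6.626×10⁻³⁴)(2.998×10⁸)/(489×10⁻⁹) = 4.062×10⁻¹⁹ J.
Energy delivered: (307 mW)(5508 s) = 1691 J.
Photons incident: 1691 / 4.062×10⁻¹⁹ = 4.163×10²¹, i.e. 4.163×10²¹/6.022×10²³ = 0.006913 mol.
Photons absorbed: 0.608 × 0.006913 = 0.004203 mol.
Φ = 2.972×10⁻⁵ mol / 0.004203 mol photons = 0.0071.

Φ = 0.0071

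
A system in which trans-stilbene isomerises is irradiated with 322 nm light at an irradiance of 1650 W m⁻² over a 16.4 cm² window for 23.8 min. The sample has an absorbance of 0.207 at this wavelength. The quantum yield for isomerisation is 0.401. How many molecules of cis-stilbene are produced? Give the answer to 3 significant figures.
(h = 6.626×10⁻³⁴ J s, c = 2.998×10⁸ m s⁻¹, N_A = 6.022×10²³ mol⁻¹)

9.52×10²⁰ molecules

Photon energy at 322 nm: hc/λ = (6.626×10⁻³⁴)(2.998×10⁸)/(322×10⁻⁹) = 6.169×10⁻¹⁹ J.
Energy delivered: (1650 W m⁻²)(16.4×10⁻⁴ m²)(1428 s) = 3864 J.
Photons incident: 3864 / 6.169×10⁻¹⁹ = 6.264×10²¹, i.e. 6.264×10²¹/6.022×10²³ = 0.01040 mol.
Fraction absorbed: 1 − 10^(−0.207) = 0.3791.
Photons absorbed: 0.3791 × 0.01040 = 0.003943 mol.
Product: Φ × n_abs = 0.401 × 0.003943 = 0.001581 mol.
As a count: 0.001581 × 6.022×10²³ = 9.52×10²⁰.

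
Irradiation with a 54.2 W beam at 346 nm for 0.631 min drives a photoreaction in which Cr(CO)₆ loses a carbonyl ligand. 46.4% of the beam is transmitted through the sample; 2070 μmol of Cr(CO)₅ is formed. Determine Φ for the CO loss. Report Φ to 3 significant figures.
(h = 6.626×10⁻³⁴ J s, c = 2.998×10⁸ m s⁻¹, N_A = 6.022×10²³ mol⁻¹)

Φ = 0.651

Product: 2070 μmol = 0.00207 mol.
Photon energy at 346 nm: hc/λ = (6.626×10⁻³⁴)(2.998×10⁸)/(346×10⁻⁹) = 5.741×10⁻¹⁹ J.
Energy delivered: (54.2 W)(37.86 s) = 2052 J.
Photons incident: 2052 / 5.741×10⁻¹⁹ = 3.574×10²¹, i.e. 3.574×10²¹/6.022×10²³ = 0.005935 mol.
Fraction absorbed: 1 − 46.4/100 = 0.5360.
Photons absorbed: 0.5360 × 0.005935 = 0.003181 mol.
Φ = 0.00207 mol / 0.003181 mol photons = 0.651.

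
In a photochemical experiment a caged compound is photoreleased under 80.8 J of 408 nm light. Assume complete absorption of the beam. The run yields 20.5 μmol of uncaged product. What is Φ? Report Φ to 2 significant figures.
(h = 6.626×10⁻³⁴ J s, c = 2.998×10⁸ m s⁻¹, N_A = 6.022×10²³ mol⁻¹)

Φ = 0.074

Product: 20.5 μmol = 2.05×10⁻⁵ mol.
Photon energy at 408 nm: hc/λ = (6.626×10⁻³⁴)(2.998×10⁸)/(408×10⁻⁹) = 4.869×10⁻¹⁹ J.
Photons incident: 80.8 / 4.869×10⁻¹⁹ = 1.659×10²⁰, i.e. 1.659×10²⁰/6.022×10²³ = 2.755×10⁻⁴ mol.
Φ = 2.05×10⁻⁵ mol / 2.755×10⁻⁴ mol photons = 0.074.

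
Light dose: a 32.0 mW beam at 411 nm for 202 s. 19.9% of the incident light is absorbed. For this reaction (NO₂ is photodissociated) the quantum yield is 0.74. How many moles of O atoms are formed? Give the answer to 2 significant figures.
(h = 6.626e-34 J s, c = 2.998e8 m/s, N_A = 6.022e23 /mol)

Photon energy at 411 nm: hc/λ = (6.626e-34)(2.998e8)/(411e-9) = 4.833e-19 J.
Energy delivered: (32.0 mW)(202 s) = 6.464 J.
Photons incident: 6.464 / 4.833e-19 = 1.337e19, i.e. 1.337e19/6.022e23 = 2.220e-5 mol.
Photons absorbed: 0.199 × 2.220e-5 = 4.418e-6 mol.
Product: Φ × n_abs = 0.74 × 4.418e-6 = 3.269e-6 mol.

3.3e-6 mol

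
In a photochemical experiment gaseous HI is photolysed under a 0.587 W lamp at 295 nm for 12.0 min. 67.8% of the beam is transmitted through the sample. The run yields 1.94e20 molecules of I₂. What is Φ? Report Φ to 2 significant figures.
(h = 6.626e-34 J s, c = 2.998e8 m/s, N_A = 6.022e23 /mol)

Φ = 0.96

Product: 1.94e20 / 6.022e23 = 3.222e-4 mol.
Photon energy at 295 nm: hc/λ = (6.626e-34)(2.998e8)/(295e-9) = 6.734e-19 J.
Energy delivered: (0.587 W)(720 s) = 422.6 J.
Photons incident: 422.6 / 6.734e-19 = 6.276e20, i.e. 6.276e20/6.022e23 = 0.001042 mol.
Fraction absorbed: 1 − 67.8/100 = 0.3220.
Photons absorbed: 0.3220 × 0.001042 = 3.355e-4 mol.
Φ = 3.222e-4 mol / 3.355e-4 mol photons = 0.96.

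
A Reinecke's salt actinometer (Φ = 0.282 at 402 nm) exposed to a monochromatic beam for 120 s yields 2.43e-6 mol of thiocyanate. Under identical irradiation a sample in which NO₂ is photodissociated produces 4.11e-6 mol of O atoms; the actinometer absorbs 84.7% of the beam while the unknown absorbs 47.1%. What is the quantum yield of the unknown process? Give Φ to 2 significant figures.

Φ = 0.86

Photons absorbed by the actinometer: 2.43e-6 / 0.282 = 8.617e-6 mol.
Incident flux: 8.617e-6 / 0.847 = 1.017e-5 einstein.
Absorbed by unknown: 0.471 × 1.017e-5 = 4.790e-6 mol.
Φ(unknown) = 4.11e-6 / 4.790e-6 = 0.86.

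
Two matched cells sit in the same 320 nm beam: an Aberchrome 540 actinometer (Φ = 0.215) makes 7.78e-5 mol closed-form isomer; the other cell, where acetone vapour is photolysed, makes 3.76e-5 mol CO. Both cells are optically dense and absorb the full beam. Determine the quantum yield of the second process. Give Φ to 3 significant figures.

Φ = 0.104

Photons absorbed by the actinometer: 7.78e-5 / 0.215 = 3.619e-4 mol.
Φ(unknown) = 3.76e-5 / 3.619e-4 = 0.104.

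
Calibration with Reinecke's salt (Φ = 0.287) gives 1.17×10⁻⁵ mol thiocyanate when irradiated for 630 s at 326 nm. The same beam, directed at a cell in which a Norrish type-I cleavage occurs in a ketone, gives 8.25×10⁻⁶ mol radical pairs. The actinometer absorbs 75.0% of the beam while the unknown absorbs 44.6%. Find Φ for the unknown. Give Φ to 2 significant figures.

Photons absorbed by the actinometer: 1.17×10⁻⁵ / 0.287 = 4.077×10⁻⁵ mol.
Incident flux: 4.077×10⁻⁵ / 0.750 = 5.436×10⁻⁵ einstein.
Absorbed by unknown: 0.446 × 5.436×10⁻⁵ = 2.424×10⁻⁵ mol.
Φ(unknown) = 8.25×10⁻⁶ / 2.424×10⁻⁵ = 0.34.

Φ = 0.34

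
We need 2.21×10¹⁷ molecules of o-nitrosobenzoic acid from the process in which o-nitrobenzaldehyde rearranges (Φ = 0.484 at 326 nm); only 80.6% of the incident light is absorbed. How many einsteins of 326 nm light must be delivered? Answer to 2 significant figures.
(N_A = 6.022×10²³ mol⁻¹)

9.4×10⁻⁷ einstein

Product: 2.21×10¹⁷ / 6.022×10²³ = 3.670×10⁻⁷ mol.
Photons that must be absorbed: 3.670×10⁻⁷ / 0.484 = 7.583×10⁻⁷ mol.
Incident photons needed: 7.583×10⁻⁷ / 0.806 = 9.408×10⁻⁷ mol.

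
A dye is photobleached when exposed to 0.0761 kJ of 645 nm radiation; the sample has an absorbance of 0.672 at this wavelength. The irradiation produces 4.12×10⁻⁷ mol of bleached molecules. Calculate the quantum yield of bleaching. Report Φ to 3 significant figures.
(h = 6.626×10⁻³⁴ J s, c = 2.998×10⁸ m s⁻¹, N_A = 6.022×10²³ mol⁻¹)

Φ = 0.00128

Photon energy at 645 nm: hc/λ = (6.626×10⁻³⁴)(2.998×10⁸)/(645×10⁻⁹) = 3.080×10⁻¹⁹ J.
Incident energy: 0.0761 kJ = 76.1 J.
Photons incident: 76.1 / 3.080×10⁻¹⁹ = 2.471×10²⁰, i.e. 2.471×10²⁰/6.022×10²³ = 4.103×10⁻⁴ mol.
Fraction absorbed: 1 − 10^(−0.672) = 0.7872.
Photons absorbed: 0.7872 × 4.103×10⁻⁴ = 3.230×10⁻⁴ mol.
Φ = 4.12×10⁻⁷ mol / 3.230×10⁻⁴ mol photons = 0.00128.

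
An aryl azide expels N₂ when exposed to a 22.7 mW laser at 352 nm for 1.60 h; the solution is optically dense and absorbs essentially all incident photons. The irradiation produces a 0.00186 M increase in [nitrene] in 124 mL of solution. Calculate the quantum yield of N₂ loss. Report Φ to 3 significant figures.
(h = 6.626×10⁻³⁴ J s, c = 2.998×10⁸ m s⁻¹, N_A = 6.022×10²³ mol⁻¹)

Φ = 0.599

Product: (0.00186 M)(0.124 L) = 2.306×10⁻⁴ mol.
Photon energy at 352 nm: hc/λ = (6.626×10⁻³⁴)(2.998×10⁸)/(352×10⁻⁹) = 5.643×10⁻¹⁹ J.
Energy delivered: (22.7 mW)(5760 s) = 130.8 J.
Photons incident: 130.8 / 5.643×10⁻¹⁹ = 2.318×10²⁰, i.e. 2.318×10²⁰/6.022×10²³ = 3.849×10⁻⁴ mol.
Φ = 2.306×10⁻⁴ mol / 3.849×10⁻⁴ mol photons = 0.599.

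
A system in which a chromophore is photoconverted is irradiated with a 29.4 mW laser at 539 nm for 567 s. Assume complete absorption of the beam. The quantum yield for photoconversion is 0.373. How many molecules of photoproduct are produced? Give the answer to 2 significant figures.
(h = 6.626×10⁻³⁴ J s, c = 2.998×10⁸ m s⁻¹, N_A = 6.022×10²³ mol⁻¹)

1.7×10¹⁹ molecules

Photon energy at 539 nm: hc/λ = (6.626×10⁻³⁴)(2.998×10⁸)/(539×10⁻⁹) = 3.685×10⁻¹⁹ J.
Energy delivered: (29.4 mW)(567 s) = 16.67 J.
Photons incident: 16.67 / 3.685×10⁻¹⁹ = 4.524×10¹⁹, i.e. 4.524×10¹⁹/6.022×10²³ = 7.512×10⁻⁵ mol.
Product: Φ × n_abs = 0.373 × 7.512×10⁻⁵ = 2.802×10⁻⁵ mol.
As a count: 2.802×10⁻⁵ × 6.022×10²³ = 1.7×10¹⁹.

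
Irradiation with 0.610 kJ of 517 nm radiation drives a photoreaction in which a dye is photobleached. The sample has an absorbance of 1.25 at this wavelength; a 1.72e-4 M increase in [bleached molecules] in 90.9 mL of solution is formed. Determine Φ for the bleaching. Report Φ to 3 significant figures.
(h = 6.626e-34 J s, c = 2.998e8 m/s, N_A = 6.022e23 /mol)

Product: (1.72e-4 M)(0.0909 L) = 1.563e-5 mol.
Photon energy at 517 nm: hc/λ = (6.626e-34)(2.998e8)/(517e-9) = 3.842e-19 J.
Incident energy: 0.610 kJ = 610 J.
Photons incident: 610 / 3.842e-19 = 1.588e21, i.e. 1.588e21/6.022e23 = 0.002637 mol.
Fraction absorbed: 1 − 10^(−1.25) = 0.9438.
Photons absorbed: 0.9438 × 0.002637 = 0.002489 mol.
Φ = 1.563e-5 mol / 0.002489 mol photons = 0.00628.

Φ = 0.00628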